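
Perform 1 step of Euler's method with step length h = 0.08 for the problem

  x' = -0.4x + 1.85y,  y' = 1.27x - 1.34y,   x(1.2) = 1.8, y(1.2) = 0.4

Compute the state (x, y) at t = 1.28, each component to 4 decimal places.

1.8016, 0.5400

Euler on (x,y): x_{n+1} = x_n + h·x', y_{n+1} = y_n + h·y'.
1.200000: (1.800000, 0.400000); f=(0.020000, 1.750000) → (1.801600, 0.540000)
(x(1.28), y(1.28)) ≈ (1.8016, 0.5400)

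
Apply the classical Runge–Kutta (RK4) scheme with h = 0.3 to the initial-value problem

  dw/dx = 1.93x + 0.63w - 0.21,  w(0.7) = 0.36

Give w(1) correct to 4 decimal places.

RK4: k1 = f(x_n, w_n); k2 = f(x_n + h/2, w_n + (h/2)·k1); k3 = f(x_n + h/2, w_n + (h/2)·k2); k4 = f(x_n + h, w_n + h·k3); w_{n+1} = w_n + (h/6)·(k1 + 2k2 + 2k3 + k4).
x=0.700000, w=0.360000:
  k1 = f(0.700000, 0.360000) = 1.367800
  k2 = f(0.850000, 0.565170) = 1.786557
  k3 = f(0.850000, 0.627984) = 1.826130
  k4 = f(1.000000, 0.907839) = 2.291939
  w ← 0.360000 + (0.3/6)·(k1 + 2k2 + 2k3 + k4) = 0.904256
w(1) ≈ 0.9043

0.9043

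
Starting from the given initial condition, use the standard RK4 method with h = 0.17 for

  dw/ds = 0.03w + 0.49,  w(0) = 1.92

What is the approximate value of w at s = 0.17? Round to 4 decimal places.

2.0133

RK4: k1 = f(s_n, w_n); k2 = f(s_n + h/2, w_n + (h/2)·k1); k3 = f(s_n + h/2, w_n + (h/2)·k2); k4 = f(s_n + h, w_n + h·k3); w_{n+1} = w_n + (h/6)·(k1 + 2k2 + 2k3 + k4).
s=0.000000, w=1.920000:
  k1 = f(0.000000, 1.920000) = 0.547600
  k2 = f(0.085000, 1.966546) = 0.548996
  k3 = f(0.085000, 1.966665) = 0.549000
  k4 = f(0.170000, 2.013330) = 0.550400
  w ← 1.920000 + (0.17/6)·(k1 + 2k2 + 2k3 + k4) = 2.013330
w(0.17) ≈ 2.0133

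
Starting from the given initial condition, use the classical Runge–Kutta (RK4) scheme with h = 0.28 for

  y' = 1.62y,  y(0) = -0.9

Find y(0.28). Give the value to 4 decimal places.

-1.4164

RK4: k1 = f(s_n, y_n); k2 = f(s_n + h/2, y_n + (h/2)·k1); k3 = f(s_n + h/2, y_n + (h/2)·k2); k4 = f(s_n + h, y_n + h·k3); y_{n+1} = y_n + (h/6)·(k1 + 2k2 + 2k3 + k4).
s=0.000000, y=-0.900000:
  k1 = f(0.000000, -0.900000) = -1.458000
  k2 = f(0.140000, -1.104120) = -1.788674
  k3 = f(0.140000, -1.150414) = -1.863671
  k4 = f(0.280000, -1.421828) = -2.303361
  y ← -0.900000 + (0.28/6)·(k1 + 2k2 + 2k3 + k4) = -1.416416
y(0.28) ≈ -1.4164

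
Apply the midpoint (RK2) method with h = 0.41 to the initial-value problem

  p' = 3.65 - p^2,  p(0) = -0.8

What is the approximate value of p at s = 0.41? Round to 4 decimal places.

Midpoint: k1 = f(s_n, p_n); k2 = f(s_n + h/2, p_n + (h/2)·k1); p_{n+1} = p_n + h·k2.
s=0.000000, p=-0.800000:
  k1 = f(0.000000, -0.800000) = 3.010000
  k2 = f(0.205000, -0.182950) = 3.616529
  p ← -0.800000 + 0.41·3.616529 = 0.682777
p(0.41) ≈ 0.6828

0.6828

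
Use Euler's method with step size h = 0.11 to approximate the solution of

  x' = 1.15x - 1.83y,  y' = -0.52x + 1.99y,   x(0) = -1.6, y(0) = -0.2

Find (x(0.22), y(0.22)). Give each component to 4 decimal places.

-1.9544, -0.0848

Euler on (x,y): x_{n+1} = x_n + h·x', y_{n+1} = y_n + h·y'.
0.000000: (-1.600000, -0.200000); f=(-1.474000, 0.434000) → (-1.762140, -0.152260)
0.110000: (-1.762140, -0.152260); f=(-1.747825, 0.613315) → (-1.954401, -0.084795)
(x(0.22), y(0.22)) ≈ (-1.9544, -0.0848)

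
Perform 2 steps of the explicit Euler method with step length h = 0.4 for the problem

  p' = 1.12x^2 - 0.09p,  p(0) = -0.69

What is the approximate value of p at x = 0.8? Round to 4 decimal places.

Euler: p_{n+1} = p_n + h·f(x_n, p_n).
x=0.000000, p=-0.690000: f=0.062100 → p ← -0.690000 + 0.4·0.062100 = -0.665160
x=0.400000, p=-0.665160: f=0.239064 → p ← -0.665160 + 0.4·0.239064 = -0.569534
p(0.8) ≈ -0.5695

-0.5695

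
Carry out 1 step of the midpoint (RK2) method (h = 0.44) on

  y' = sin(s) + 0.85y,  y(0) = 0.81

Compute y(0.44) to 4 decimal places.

1.2656

Midpoint: k1 = f(s_n, y_n); k2 = f(s_n + h/2, y_n + (h/2)·k1); y_{n+1} = y_n + h·k2.
s=0.000000, y=0.810000:
  k1 = f(0.000000, 0.810000) = 0.688500
  k2 = f(0.220000, 0.961470) = 1.035479
  y ← 0.810000 + 0.44·1.035479 = 1.265611
y(0.44) ≈ 1.2656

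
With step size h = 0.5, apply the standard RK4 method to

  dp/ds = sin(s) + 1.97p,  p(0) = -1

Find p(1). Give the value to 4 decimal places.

RK4: k1 = f(s_n, p_n); k2 = f(s_n + h/2, p_n + (h/2)·k1); k3 = f(s_n + h/2, p_n + (h/2)·k2); k4 = f(s_n + h, p_n + h·k3); p_{n+1} = p_n + (h/6)·(k1 + 2k2 + 2k3 + k4).
s=0.000000, p=-1.000000:
  k1 = f(0.000000, -1.000000) = -1.970000
  k2 = f(0.250000, -1.492500) = -2.692821
  k3 = f(0.250000, -1.673205) = -3.048810
  k4 = f(0.500000, -2.524405) = -4.493653
  p ← -1.000000 + (0.5/6)·(k1 + 2k2 + 2k3 + k4) = -2.495576
s=0.500000, p=-2.495576:
  k1 = f(0.500000, -2.495576) = -4.436860
  k2 = f(0.750000, -3.604791) = -6.419800
  k3 = f(0.750000, -4.100526) = -7.396398
  k4 = f(1.000000, -6.193775) = -11.360266
  p ← -2.495576 + (0.5/6)·(k1 + 2k2 + 2k3 + k4) = -6.114703
p(1) ≈ -6.1147

-6.1147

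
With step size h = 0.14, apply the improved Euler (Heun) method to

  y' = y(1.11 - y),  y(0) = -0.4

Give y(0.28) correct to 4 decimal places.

-0.6253

Heun: k1 = f(x_n, y_n); k2 = f(x_n + h, y_n + h·k1); y_{n+1} = y_n + (h/2)·(k1 + k2).
x=0.000000, y=-0.400000:
  k1 = f(0.000000, -0.400000) = -0.604000
  k2 = f(0.140000, -0.484560) = -0.772660
  y ← -0.400000 + (0.14/2)·(-0.604000 + (-0.772660)) = -0.496366
x=0.140000, y=-0.496366:
  k1 = f(0.140000, -0.496366) = -0.797346
  k2 = f(0.280000, -0.607995) = -1.044531
  y ← -0.496366 + (0.14/2)·(-0.797346 + (-1.044531)) = -0.625298
y(0.28) ≈ -0.6253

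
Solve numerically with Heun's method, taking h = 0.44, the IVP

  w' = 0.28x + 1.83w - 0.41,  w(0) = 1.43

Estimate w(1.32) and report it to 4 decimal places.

12.3893

Heun: k1 = f(x_n, w_n); k2 = f(x_n + h, w_n + h·k1); w_{n+1} = w_n + (h/2)·(k1 + k2).
x=0.000000, w=1.430000:
  k1 = f(0.000000, 1.430000) = 2.206900
  k2 = f(0.440000, 2.401036) = 4.107096
  w ← 1.430000 + (0.44/2)·(2.206900 + 4.107096) = 2.819079
x=0.440000, w=2.819079:
  k1 = f(0.440000, 2.819079) = 4.872115
  k2 = f(0.880000, 4.962810) = 8.918342
  w ← 2.819079 + (0.44/2)·(4.872115 + 8.918342) = 5.852979
x=0.880000, w=5.852979:
  k1 = f(0.880000, 5.852979) = 10.547352
  k2 = f(1.320000, 10.493815) = 19.163281
  w ← 5.852979 + (0.44/2)·(10.547352 + 19.163281) = 12.389319
w(1.32) ≈ 12.3893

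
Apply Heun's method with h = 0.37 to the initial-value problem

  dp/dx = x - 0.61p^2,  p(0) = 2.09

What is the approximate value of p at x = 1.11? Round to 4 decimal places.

1.3052

Heun: k1 = f(x_n, p_n); k2 = f(x_n + h, p_n + h·k1); p_{n+1} = p_n + (h/2)·(k1 + k2).
x=0.000000, p=2.090000:
  k1 = f(0.000000, 2.090000) = -2.664541
  k2 = f(0.370000, 1.104120) = -0.373639
  p ← 2.090000 + (0.37/2)·(-2.664541 + (-0.373639)) = 1.527937
x=0.370000, p=1.527937:
  k1 = f(0.370000, 1.527937) = -1.054100
  k2 = f(0.740000, 1.137920) = -0.049865
  p ← 1.527937 + (0.37/2)·(-1.054100 + (-0.049865)) = 1.323703
x=0.740000, p=1.323703:
  k1 = f(0.740000, 1.323703) = -0.328836
  k2 = f(1.110000, 1.202034) = 0.228620
  p ← 1.323703 + (0.37/2)·(-0.328836 + 0.228620) = 1.305163
p(1.11) ≈ 1.3052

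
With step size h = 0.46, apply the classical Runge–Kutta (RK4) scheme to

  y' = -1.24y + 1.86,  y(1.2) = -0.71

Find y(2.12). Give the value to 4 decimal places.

RK4: k1 = f(t_n, y_n); k2 = f(t_n + h/2, y_n + (h/2)·k1); k3 = f(t_n + h/2, y_n + (h/2)·k2); k4 = f(t_n + h, y_n + h·k3); y_{n+1} = y_n + (h/6)·(k1 + 2k2 + 2k3 + k4).
t=1.200000, y=-0.710000:
  k1 = f(1.200000, -0.710000) = 2.740400
  k2 = f(1.430000, -0.079708) = 1.958838
  k3 = f(1.430000, -0.259467) = 2.181739
  k4 = f(1.660000, 0.293600) = 1.495936
  y ← -0.710000 + (0.46/6)·(k1 + 2k2 + 2k3 + k4) = 0.249674
t=1.660000, y=0.249674:
  k1 = f(1.660000, 0.249674) = 1.550404
  k2 = f(1.890000, 0.606267) = 1.108229
  k3 = f(1.890000, 0.504567) = 1.234337
  k4 = f(2.120000, 0.817469) = 0.846338
  y ← 0.249674 + (0.46/6)·(k1 + 2k2 + 2k3 + k4) = 0.792618
y(2.12) ≈ 0.7926

0.7926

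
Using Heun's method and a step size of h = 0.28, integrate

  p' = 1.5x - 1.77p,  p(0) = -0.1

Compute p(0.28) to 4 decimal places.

Heun: k1 = f(x_n, p_n); k2 = f(x_n + h, p_n + h·k1); p_{n+1} = p_n + (h/2)·(k1 + k2).
x=0.000000, p=-0.100000:
  k1 = f(0.000000, -0.100000) = 0.177000
  k2 = f(0.280000, -0.050440) = 0.509279
  p ← -0.100000 + (0.28/2)·(0.177000 + 0.509279) = -0.003921
p(0.28) ≈ -0.0039

-0.0039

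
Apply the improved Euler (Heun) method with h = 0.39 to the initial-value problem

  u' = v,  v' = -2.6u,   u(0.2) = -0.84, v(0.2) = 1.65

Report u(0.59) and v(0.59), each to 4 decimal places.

-0.0304, 2.1755

Heun on (u,v): k1 = f(t_n, state_n); k2 = f(t_n + h, state_n + h·k1); state_{n+1} = state_n + (h/2)·(k1 + k2).
0.200000: (-0.840000, 1.650000)
  k1 = (1.650000, 2.184000)
  predictor → (-0.196500, 2.501760)
  k2 = (2.501760, 0.510900)
  → (-0.030407, 2.175505)
(u(0.59), v(0.59)) ≈ (-0.0304, 2.1755)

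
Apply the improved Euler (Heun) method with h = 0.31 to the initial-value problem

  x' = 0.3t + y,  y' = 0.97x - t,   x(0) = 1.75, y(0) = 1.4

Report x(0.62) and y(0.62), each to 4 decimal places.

3.0171, 2.5798

Heun on (x,y): k1 = f(t_n, state_n); k2 = f(t_n + h, state_n + h·k1); state_{n+1} = state_n + (h/2)·(k1 + k2).
0.000000: (1.750000, 1.400000)
  k1 = (1.400000, 1.697500)
  predictor → (2.184000, 1.926225)
  k2 = (2.019225, 1.808480)
  → (2.279980, 1.943427)
0.310000: (2.279980, 1.943427)
  k1 = (2.036427, 1.901580)
  predictor → (2.911272, 2.532917)
  k2 = (2.718917, 2.203934)
  → (3.017058, 2.579782)
(x(0.62), y(0.62)) ≈ (3.0171, 2.5798)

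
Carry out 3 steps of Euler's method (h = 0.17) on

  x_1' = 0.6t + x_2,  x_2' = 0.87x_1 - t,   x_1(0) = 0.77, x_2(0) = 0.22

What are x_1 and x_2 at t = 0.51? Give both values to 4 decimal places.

0.9883, 0.4970

Euler on (x_1,x_2): x_1_{n+1} = x_1_n + h·x_1', x_2_{n+1} = x_2_n + h·x_2'.
0.000000: (0.770000, 0.220000); f=(0.220000, 0.669900) → (0.807400, 0.333883)
0.170000: (0.807400, 0.333883); f=(0.435883, 0.532438) → (0.881500, 0.424397)
0.340000: (0.881500, 0.424397); f=(0.628397, 0.426905) → (0.988328, 0.496971)
(x_1(0.51), x_2(0.51)) ≈ (0.9883, 0.4970)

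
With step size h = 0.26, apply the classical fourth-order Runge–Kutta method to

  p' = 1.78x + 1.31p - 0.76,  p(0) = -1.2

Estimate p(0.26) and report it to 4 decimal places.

RK4: k1 = f(x_n, p_n); k2 = f(x_n + h/2, p_n + (h/2)·k1); k3 = f(x_n + h/2, p_n + (h/2)·k2); k4 = f(x_n + h, p_n + h·k3); p_{n+1} = p_n + (h/6)·(k1 + 2k2 + 2k3 + k4).
x=0.000000, p=-1.200000:
  k1 = f(0.000000, -1.200000) = -2.332000
  k2 = f(0.130000, -1.503160) = -2.497740
  k3 = f(0.130000, -1.524706) = -2.525965
  k4 = f(0.260000, -1.856751) = -2.729544
  p ← -1.200000 + (0.26/6)·(k1 + 2k2 + 2k3 + k4) = -1.854721
p(0.26) ≈ -1.8547

-1.8547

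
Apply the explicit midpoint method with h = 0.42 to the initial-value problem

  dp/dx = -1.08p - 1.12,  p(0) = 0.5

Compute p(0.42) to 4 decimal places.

Midpoint: k1 = f(x_n, p_n); k2 = f(x_n + h/2, p_n + (h/2)·k1); p_{n+1} = p_n + h·k2.
x=0.000000, p=0.500000:
  k1 = f(0.000000, 0.500000) = -1.660000
  k2 = f(0.210000, 0.151400) = -1.283512
  p ← 0.500000 + 0.42·(-1.283512) = -0.039075
p(0.42) ≈ -0.0391

-0.0391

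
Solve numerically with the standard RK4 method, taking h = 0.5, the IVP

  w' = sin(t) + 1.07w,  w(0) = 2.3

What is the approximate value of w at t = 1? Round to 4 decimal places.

RK4: k1 = f(t_n, w_n); k2 = f(t_n + h/2, w_n + (h/2)·k1); k3 = f(t_n + h/2, w_n + (h/2)·k2); k4 = f(t_n + h, w_n + h·k3); w_{n+1} = w_n + (h/6)·(k1 + 2k2 + 2k3 + k4).
t=0.000000, w=2.300000:
  k1 = f(0.000000, 2.300000) = 2.461000
  k2 = f(0.250000, 2.915250) = 3.366721
  k3 = f(0.250000, 3.141680) = 3.609002
  k4 = f(0.500000, 4.104501) = 4.871242
  w ← 2.300000 + (0.5/6)·(k1 + 2k2 + 2k3 + k4) = 4.073641
t=0.500000, w=4.073641:
  k1 = f(0.500000, 4.073641) = 4.838221
  k2 = f(0.750000, 5.283196) = 6.334658
  k3 = f(0.750000, 5.657305) = 6.734955
  k4 = f(1.000000, 7.441118) = 8.803468
  w ← 4.073641 + (0.5/6)·(k1 + 2k2 + 2k3 + k4) = 7.388717
w(1) ≈ 7.3887

7.3887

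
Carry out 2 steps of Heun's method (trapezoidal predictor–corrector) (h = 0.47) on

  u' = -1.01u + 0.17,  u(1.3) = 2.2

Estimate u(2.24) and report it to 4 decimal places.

0.9952

Heun: k1 = f(x_n, u_n); k2 = f(x_n + h, u_n + h·k1); u_{n+1} = u_n + (h/2)·(k1 + k2).
x=1.300000, u=2.200000:
  k1 = f(1.300000, 2.200000) = -2.052000
  k2 = f(1.770000, 1.235560) = -1.077916
  u ← 2.200000 + (0.47/2)·(-2.052000 + (-1.077916)) = 1.464470
x=1.770000, u=1.464470:
  k1 = f(1.770000, 1.464470) = -1.309115
  k2 = f(2.240000, 0.849186) = -0.687678
  u ← 1.464470 + (0.47/2)·(-1.309115 + (-0.687678)) = 0.995224
u(2.24) ≈ 0.9952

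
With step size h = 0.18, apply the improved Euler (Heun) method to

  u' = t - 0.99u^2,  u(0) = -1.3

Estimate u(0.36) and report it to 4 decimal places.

-2.2622

Heun: k1 = f(t_n, u_n); k2 = f(t_n + h, u_n + h·k1); u_{n+1} = u_n + (h/2)·(k1 + k2).
t=0.000000, u=-1.300000:
  k1 = f(0.000000, -1.300000) = -1.673100
  k2 = f(0.180000, -1.601158) = -2.358070
  u ← -1.300000 + (0.18/2)·(-1.673100 + (-2.358070)) = -1.662805
t=0.180000, u=-1.662805:
  k1 = f(0.180000, -1.662805) = -2.557272
  k2 = f(0.360000, -2.123114) = -4.102538
  u ← -1.662805 + (0.18/2)·(-2.557272 + (-4.102538)) = -2.262188
u(0.36) ≈ -2.2622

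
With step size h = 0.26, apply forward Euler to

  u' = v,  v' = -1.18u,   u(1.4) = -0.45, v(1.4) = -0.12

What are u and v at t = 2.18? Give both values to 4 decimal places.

Euler on (u,v): u_{n+1} = u_n + h·u', v_{n+1} = v_n + h·v'.
1.400000: (-0.450000, -0.120000); f=(-0.120000, 0.531000) → (-0.481200, 0.018060)
1.660000: (-0.481200, 0.018060); f=(0.018060, 0.567816) → (-0.476504, 0.165692)
1.920000: (-0.476504, 0.165692); f=(0.165692, 0.562275) → (-0.433424, 0.311884)
(u(2.18), v(2.18)) ≈ (-0.4334, 0.3119)

-0.4334, 0.3119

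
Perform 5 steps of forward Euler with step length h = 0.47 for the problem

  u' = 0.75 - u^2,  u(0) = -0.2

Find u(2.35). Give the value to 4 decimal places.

Euler: u_{n+1} = u_n + h·f(x_n, u_n).
x=0.000000, u=-0.200000: f=0.710000 → u ← -0.200000 + 0.47·0.710000 = 0.133700
x=0.470000, u=0.133700: f=0.732124 → u ← 0.133700 + 0.47·0.732124 = 0.477798
x=0.940000, u=0.477798: f=0.521709 → u ← 0.477798 + 0.47·0.521709 = 0.723001
x=1.410000, u=0.723001: f=0.227269 → u ← 0.723001 + 0.47·0.227269 = 0.829818
x=1.880000, u=0.829818: f=0.061402 → u ← 0.829818 + 0.47·0.061402 = 0.858677
u(2.35) ≈ 0.8587

0.8587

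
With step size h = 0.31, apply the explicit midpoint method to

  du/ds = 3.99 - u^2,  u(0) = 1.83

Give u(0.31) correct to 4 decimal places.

Midpoint: k1 = f(s_n, u_n); k2 = f(s_n + h/2, u_n + (h/2)·k1); u_{n+1} = u_n + h·k2.
s=0.000000, u=1.830000:
  k1 = f(0.000000, 1.830000) = 0.641100
  k2 = f(0.155000, 1.929371) = 0.267529
  u ← 1.830000 + 0.31·0.267529 = 1.912934
u(0.31) ≈ 1.9129

1.9129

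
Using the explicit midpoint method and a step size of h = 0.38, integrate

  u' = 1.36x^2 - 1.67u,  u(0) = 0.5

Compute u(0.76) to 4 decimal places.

0.3154

Midpoint: k1 = f(x_n, u_n); k2 = f(x_n + h/2, u_n + (h/2)·k1); u_{n+1} = u_n + h·k2.
x=0.000000, u=0.500000:
  k1 = f(0.000000, 0.500000) = -0.835000
  k2 = f(0.190000, 0.341350) = -0.520958
  u ← 0.500000 + 0.38·(-0.520958) = 0.302036
x=0.380000, u=0.302036:
  k1 = f(0.380000, 0.302036) = -0.308016
  k2 = f(0.570000, 0.243513) = 0.035198
  u ← 0.302036 + 0.38·0.035198 = 0.315411
u(0.76) ≈ 0.3154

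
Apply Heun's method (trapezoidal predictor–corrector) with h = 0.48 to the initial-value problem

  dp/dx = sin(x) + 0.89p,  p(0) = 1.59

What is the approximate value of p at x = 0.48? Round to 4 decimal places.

Heun: k1 = f(x_n, p_n); k2 = f(x_n + h, p_n + h·k1); p_{n+1} = p_n + (h/2)·(k1 + k2).
x=0.000000, p=1.590000:
  k1 = f(0.000000, 1.590000) = 1.415100
  k2 = f(0.480000, 2.269248) = 2.481410
  p ← 1.590000 + (0.48/2)·(1.415100 + 2.481410) = 2.525162
p(0.48) ≈ 2.5252

2.5252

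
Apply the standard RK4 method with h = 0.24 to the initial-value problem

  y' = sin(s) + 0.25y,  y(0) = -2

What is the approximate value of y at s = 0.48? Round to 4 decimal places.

-2.1373

RK4: k1 = f(s_n, y_n); k2 = f(s_n + h/2, y_n + (h/2)·k1); k3 = f(s_n + h/2, y_n + (h/2)·k2); k4 = f(s_n + h, y_n + h·k3); y_{n+1} = y_n + (h/6)·(k1 + 2k2 + 2k3 + k4).
s=0.000000, y=-2.000000:
  k1 = f(0.000000, -2.000000) = -0.500000
  k2 = f(0.120000, -2.060000) = -0.395288
  k3 = f(0.120000, -2.047435) = -0.392146
  k4 = f(0.240000, -2.094115) = -0.285826
  y ← -2.000000 + (0.24/6)·(k1 + 2k2 + 2k3 + k4) = -2.094428
s=0.240000, y=-2.094428:
  k1 = f(0.240000, -2.094428) = -0.285904
  k2 = f(0.360000, -2.128736) = -0.179910
  k3 = f(0.360000, -2.116017) = -0.176730
  k4 = f(0.480000, -2.136843) = -0.072432
  y ← -2.094428 + (0.24/6)·(k1 + 2k2 + 2k3 + k4) = -2.137292
y(0.48) ≈ -2.1373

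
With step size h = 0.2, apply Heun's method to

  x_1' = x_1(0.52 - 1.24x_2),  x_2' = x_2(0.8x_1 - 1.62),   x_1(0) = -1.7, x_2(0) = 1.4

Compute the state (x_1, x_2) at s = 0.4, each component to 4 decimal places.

Heun on (x_1,x_2): k1 = f(s_n, state_n); k2 = f(s_n + h, state_n + h·k1); state_{n+1} = state_n + (h/2)·(k1 + k2).
0.000000: (-1.700000, 1.400000)
  k1 = (2.067200, -4.172000)
  predictor → (-1.286560, 0.565600)
  k2 = (0.233310, -1.498415)
  → (-1.469949, 0.832959)
0.200000: (-1.469949, 0.832959)
  k1 = (0.753891, -2.328918)
  predictor → (-1.319171, 0.367175)
  k2 = (-0.085354, -0.982317)
  → (-1.403095, 0.501835)
(x_1(0.4), x_2(0.4)) ≈ (-1.4031, 0.5018)

-1.4031, 0.5018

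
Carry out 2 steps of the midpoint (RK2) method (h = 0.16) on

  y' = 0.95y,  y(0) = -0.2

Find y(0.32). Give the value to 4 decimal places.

Midpoint: k1 = f(s_n, y_n); k2 = f(s_n + h/2, y_n + (h/2)·k1); y_{n+1} = y_n + h·k2.
s=0.000000, y=-0.200000:
  k1 = f(0.000000, -0.200000) = -0.190000
  k2 = f(0.080000, -0.215200) = -0.204440
  y ← -0.200000 + 0.16·(-0.204440) = -0.232710
s=0.160000, y=-0.232710:
  k1 = f(0.160000, -0.232710) = -0.221075
  k2 = f(0.240000, -0.250396) = -0.237877
  y ← -0.232710 + 0.16·(-0.237877) = -0.270771
y(0.32) ≈ -0.2708

-0.2708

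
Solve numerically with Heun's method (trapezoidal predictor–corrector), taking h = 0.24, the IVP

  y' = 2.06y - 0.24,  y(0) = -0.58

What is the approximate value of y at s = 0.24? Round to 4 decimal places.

Heun: k1 = f(s_n, y_n); k2 = f(s_n + h, y_n + h·k1); y_{n+1} = y_n + (h/2)·(k1 + k2).
s=0.000000, y=-0.580000:
  k1 = f(0.000000, -0.580000) = -1.434800
  k2 = f(0.240000, -0.924352) = -2.144165
  y ← -0.580000 + (0.24/2)·(-1.434800 + (-2.144165)) = -1.009476
y(0.24) ≈ -1.0095

-1.0095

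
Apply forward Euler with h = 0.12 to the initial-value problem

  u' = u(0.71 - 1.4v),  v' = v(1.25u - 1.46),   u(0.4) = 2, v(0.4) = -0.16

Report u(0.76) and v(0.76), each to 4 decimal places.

2.7792, -0.2495

Euler on (u,v): u_{n+1} = u_n + h·u', v_{n+1} = v_n + h·v'.
0.400000: (2.000000, -0.160000); f=(1.868000, -0.166400) → (2.224160, -0.179968)
0.520000: (2.224160, -0.179968); f=(2.139542, -0.237594) → (2.480905, -0.208479)
0.640000: (2.480905, -0.208479); f=(2.485547, -0.342142) → (2.779171, -0.249536)
(u(0.76), v(0.76)) ≈ (2.7792, -0.2495)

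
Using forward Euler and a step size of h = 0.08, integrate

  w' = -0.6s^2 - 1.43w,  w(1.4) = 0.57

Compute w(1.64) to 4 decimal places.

0.1122

Euler: w_{n+1} = w_n + h·f(s_n, w_n).
s=1.400000, w=0.570000: f=-1.991100 → w ← 0.570000 + 0.08·(-1.991100) = 0.410712
s=1.480000, w=0.410712: f=-1.901558 → w ← 0.410712 + 0.08·(-1.901558) = 0.258587
s=1.560000, w=0.258587: f=-1.829940 → w ← 0.258587 + 0.08·(-1.829940) = 0.112192
w(1.64) ≈ 0.1122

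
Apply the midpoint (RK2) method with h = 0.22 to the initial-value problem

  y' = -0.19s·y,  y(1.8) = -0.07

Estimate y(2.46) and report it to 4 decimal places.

Midpoint: k1 = f(s_n, y_n); k2 = f(s_n + h/2, y_n + (h/2)·k1); y_{n+1} = y_n + h·k2.
s=1.800000, y=-0.070000:
  k1 = f(1.800000, -0.070000) = 0.023940
  k2 = f(1.910000, -0.067367) = 0.024447
  y ← -0.070000 + 0.22·0.024447 = -0.064622
s=2.020000, y=-0.064622:
  k1 = f(2.020000, -0.064622) = 0.024802
  k2 = f(2.130000, -0.061893) = 0.025048
  y ← -0.064622 + 0.22·0.025048 = -0.059111
s=2.240000, y=-0.059111:
  k1 = f(2.240000, -0.059111) = 0.025158
  k2 = f(2.350000, -0.056344) = 0.025157
  y ← -0.059111 + 0.22·0.025157 = -0.053576
y(2.46) ≈ -0.0536

-0.0536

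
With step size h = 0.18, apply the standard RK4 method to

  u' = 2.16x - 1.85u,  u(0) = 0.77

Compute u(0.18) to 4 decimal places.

0.5834

RK4: k1 = f(x_n, u_n); k2 = f(x_n + h/2, u_n + (h/2)·k1); k3 = f(x_n + h/2, u_n + (h/2)·k2); k4 = f(x_n + h, u_n + h·k3); u_{n+1} = u_n + (h/6)·(k1 + 2k2 + 2k3 + k4).
x=0.000000, u=0.770000:
  k1 = f(0.000000, 0.770000) = -1.424500
  k2 = f(0.090000, 0.641795) = -0.992921
  k3 = f(0.090000, 0.680637) = -1.064779
  k4 = f(0.180000, 0.578340) = -0.681129
  u ← 0.770000 + (0.18/6)·(k1 + 2k2 + 2k3 + k4) = 0.583369
u(0.18) ≈ 0.5834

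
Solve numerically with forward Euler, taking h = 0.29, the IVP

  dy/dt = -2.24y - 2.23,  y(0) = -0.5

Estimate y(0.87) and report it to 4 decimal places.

-0.9742

Euler: y_{n+1} = y_n + h·f(t_n, y_n).
t=0.000000, y=-0.500000: f=-1.110000 → y ← -0.500000 + 0.29·(-1.110000) = -0.821900
t=0.290000, y=-0.821900: f=-0.388944 → y ← -0.821900 + 0.29·(-0.388944) = -0.934694
t=0.580000, y=-0.934694: f=-0.136286 → y ← -0.934694 + 0.29·(-0.136286) = -0.974217
y(0.87) ≈ -0.9742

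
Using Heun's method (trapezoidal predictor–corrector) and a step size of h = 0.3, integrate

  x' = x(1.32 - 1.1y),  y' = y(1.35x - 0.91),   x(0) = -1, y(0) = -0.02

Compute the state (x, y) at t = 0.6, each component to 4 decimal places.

-2.1869, -0.0052

Heun on (x,y): k1 = f(t_n, state_n); k2 = f(t_n + h, state_n + h·k1); state_{n+1} = state_n + (h/2)·(k1 + k2).
0.000000: (-1.000000, -0.020000)
  k1 = (-1.342000, 0.045200)
  predictor → (-1.402600, -0.006440)
  k2 = (-1.861368, 0.018055)
  → (-1.480505, -0.010512)
0.300000: (-1.480505, -0.010512)
  k1 = (-1.971386, 0.030576)
  predictor → (-2.071921, -0.001339)
  k2 = (-2.737988, 0.004964)
  → (-2.186911, -0.005181)
(x(0.6), y(0.6)) ≈ (-2.1869, -0.0052)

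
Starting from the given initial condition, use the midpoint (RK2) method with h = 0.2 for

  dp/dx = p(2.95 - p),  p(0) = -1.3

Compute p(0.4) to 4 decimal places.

Midpoint: k1 = f(x_n, p_n); k2 = f(x_n + h/2, p_n + (h/2)·k1); p_{n+1} = p_n + h·k2.
x=0.000000, p=-1.300000:
  k1 = f(0.000000, -1.300000) = -5.525000
  k2 = f(0.100000, -1.852500) = -8.896631
  p ← -1.300000 + 0.2·(-8.896631) = -3.079326
x=0.200000, p=-3.079326:
  k1 = f(0.200000, -3.079326) = -18.566263
  k2 = f(0.300000, -4.935953) = -38.924687
  p ← -3.079326 + 0.2·(-38.924687) = -10.864264
p(0.4) ≈ -10.8643

-10.8643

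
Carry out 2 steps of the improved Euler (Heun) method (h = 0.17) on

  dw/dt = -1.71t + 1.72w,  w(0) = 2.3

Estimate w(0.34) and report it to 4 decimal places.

Heun: k1 = f(t_n, w_n); k2 = f(t_n + h, w_n + h·k1); w_{n+1} = w_n + (h/2)·(k1 + k2).
t=0.000000, w=2.300000:
  k1 = f(0.000000, 2.300000) = 3.956000
  k2 = f(0.170000, 2.972520) = 4.822034
  w ← 2.300000 + (0.17/2)·(3.956000 + 4.822034) = 3.046133
t=0.170000, w=3.046133:
  k1 = f(0.170000, 3.046133) = 4.948649
  k2 = f(0.340000, 3.887403) = 6.104933
  w ← 3.046133 + (0.17/2)·(4.948649 + 6.104933) = 3.985687
w(0.34) ≈ 3.9857

3.9857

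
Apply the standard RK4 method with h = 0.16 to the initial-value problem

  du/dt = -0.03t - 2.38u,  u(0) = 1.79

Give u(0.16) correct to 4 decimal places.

1.2229

RK4: k1 = f(t_n, u_n); k2 = f(t_n + h/2, u_n + (h/2)·k1); k3 = f(t_n + h/2, u_n + (h/2)·k2); k4 = f(t_n + h, u_n + h·k3); u_{n+1} = u_n + (h/6)·(k1 + 2k2 + 2k3 + k4).
t=0.000000, u=1.790000:
  k1 = f(0.000000, 1.790000) = -4.260200
  k2 = f(0.080000, 1.449184) = -3.451458
  k3 = f(0.080000, 1.513883) = -3.605442
  k4 = f(0.160000, 1.213129) = -2.892048
  u ← 1.790000 + (0.16/6)·(k1 + 2k2 + 2k3 + k4) = 1.222905
u(0.16) ≈ 1.2229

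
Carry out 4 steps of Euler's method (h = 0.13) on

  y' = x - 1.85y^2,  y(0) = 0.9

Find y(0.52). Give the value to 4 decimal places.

Euler: y_{n+1} = y_n + h·f(x_n, y_n).
x=0.000000, y=0.900000: f=-1.498500 → y ← 0.900000 + 0.13·(-1.498500) = 0.705195
x=0.130000, y=0.705195: f=-0.790005 → y ← 0.705195 + 0.13·(-0.790005) = 0.602494
x=0.260000, y=0.602494: f=-0.411549 → y ← 0.602494 + 0.13·(-0.411549) = 0.548993
x=0.390000, y=0.548993: f=-0.167578 → y ← 0.548993 + 0.13·(-0.167578) = 0.527208
y(0.52) ≈ 0.5272

0.5272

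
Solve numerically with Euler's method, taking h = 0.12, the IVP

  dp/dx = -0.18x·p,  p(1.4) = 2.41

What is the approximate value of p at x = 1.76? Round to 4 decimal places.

2.1803

Euler: p_{n+1} = p_n + h·f(x_n, p_n).
x=1.400000, p=2.410000: f=-0.607320 → p ← 2.410000 + 0.12·(-0.607320) = 2.337122
x=1.520000, p=2.337122: f=-0.639436 → p ← 2.337122 + 0.12·(-0.639436) = 2.260389
x=1.640000, p=2.260389: f=-0.667267 → p ← 2.260389 + 0.12·(-0.667267) = 2.180317
p(1.76) ≈ 2.1803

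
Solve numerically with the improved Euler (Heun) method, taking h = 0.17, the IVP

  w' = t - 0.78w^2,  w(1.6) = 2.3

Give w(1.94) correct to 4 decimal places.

Heun: k1 = f(t_n, w_n); k2 = f(t_n + h, w_n + h·k1); w_{n+1} = w_n + (h/2)·(k1 + k2).
t=1.600000, w=2.300000:
  k1 = f(1.600000, 2.300000) = -2.526200
  k2 = f(1.770000, 1.870546) = -0.959175
  w ← 2.300000 + (0.17/2)·(-2.526200 + (-0.959175)) = 2.003743
t=1.770000, w=2.003743:
  k1 = f(1.770000, 2.003743) = -1.361689
  k2 = f(1.940000, 1.772256) = -0.509895
  w ← 2.003743 + (0.17/2)·(-1.361689 + (-0.509895)) = 1.844658
w(1.94) ≈ 1.8447

1.8447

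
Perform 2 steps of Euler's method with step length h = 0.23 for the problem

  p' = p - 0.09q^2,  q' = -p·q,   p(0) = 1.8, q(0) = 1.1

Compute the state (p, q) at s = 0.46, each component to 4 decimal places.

Euler on (p,q): p_{n+1} = p_n + h·p', q_{n+1} = q_n + h·q'.
0.000000: (1.800000, 1.100000); f=(1.691100, -1.980000) → (2.188953, 0.644600)
0.230000: (2.188953, 0.644600); f=(2.151557, -1.410999) → (2.683811, 0.320070)
(p(0.46), q(0.46)) ≈ (2.6838, 0.3201)

2.6838, 0.3201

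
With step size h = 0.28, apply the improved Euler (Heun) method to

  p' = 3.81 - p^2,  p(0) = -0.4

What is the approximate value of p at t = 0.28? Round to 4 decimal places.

Heun: k1 = f(t_n, p_n); k2 = f(t_n + h, p_n + h·k1); p_{n+1} = p_n + (h/2)·(k1 + k2).
t=0.000000, p=-0.400000:
  k1 = f(0.000000, -0.400000) = 3.650000
  k2 = f(0.280000, 0.622000) = 3.423116
  p ← -0.400000 + (0.28/2)·(3.650000 + 3.423116) = 0.590236
p(0.28) ≈ 0.5902

0.5902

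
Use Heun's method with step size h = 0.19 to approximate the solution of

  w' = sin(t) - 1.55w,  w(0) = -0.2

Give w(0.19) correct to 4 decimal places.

Heun: k1 = f(t_n, w_n); k2 = f(t_n + h, w_n + h·k1); w_{n+1} = w_n + (h/2)·(k1 + k2).
t=0.000000, w=-0.200000:
  k1 = f(0.000000, -0.200000) = 0.310000
  k2 = f(0.190000, -0.141100) = 0.407564
  w ← -0.200000 + (0.19/2)·(0.310000 + 0.407564) = -0.131831
w(0.19) ≈ -0.1318

-0.1318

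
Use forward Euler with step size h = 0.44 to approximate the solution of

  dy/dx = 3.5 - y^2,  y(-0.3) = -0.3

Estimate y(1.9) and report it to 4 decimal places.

1.8015

Euler: y_{n+1} = y_n + h·f(x_n, y_n).
x=-0.300000, y=-0.300000: f=3.410000 → y ← -0.300000 + 0.44·3.410000 = 1.200400
x=0.140000, y=1.200400: f=2.059040 → y ← 1.200400 + 0.44·2.059040 = 2.106378
x=0.580000, y=2.106378: f=-0.936826 → y ← 2.106378 + 0.44·(-0.936826) = 1.694174
x=1.020000, y=1.694174: f=0.629775 → y ← 1.694174 + 0.44·0.629775 = 1.971275
x=1.460000, y=1.971275: f=-0.385924 → y ← 1.971275 + 0.44·(-0.385924) = 1.801468
y(1.9) ≈ 1.8015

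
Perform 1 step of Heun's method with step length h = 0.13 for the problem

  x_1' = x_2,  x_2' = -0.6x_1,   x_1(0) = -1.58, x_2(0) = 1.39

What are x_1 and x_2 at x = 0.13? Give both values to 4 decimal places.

-1.3913, 1.5062

Heun on (x_1,x_2): k1 = f(x_n, state_n); k2 = f(x_n + h, state_n + h·k1); state_{n+1} = state_n + (h/2)·(k1 + k2).
0.000000: (-1.580000, 1.390000)
  k1 = (1.390000, 0.948000)
  predictor → (-1.399300, 1.513240)
  k2 = (1.513240, 0.839580)
  → (-1.391289, 1.506193)
(x_1(0.13), x_2(0.13)) ≈ (-1.3913, 1.5062)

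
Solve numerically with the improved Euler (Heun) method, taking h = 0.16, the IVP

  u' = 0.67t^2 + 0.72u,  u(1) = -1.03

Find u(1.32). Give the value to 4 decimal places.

-0.9745

Heun: k1 = f(t_n, u_n); k2 = f(t_n + h, u_n + h·k1); u_{n+1} = u_n + (h/2)·(k1 + k2).
t=1.000000, u=-1.030000:
  k1 = f(1.000000, -1.030000) = -0.071600
  k2 = f(1.160000, -1.041456) = 0.151704
  u ← -1.030000 + (0.16/2)·(-0.071600 + 0.151704) = -1.023592
t=1.160000, u=-1.023592:
  k1 = f(1.160000, -1.023592) = 0.164566
  k2 = f(1.320000, -0.997261) = 0.449380
  u ← -1.023592 + (0.16/2)·(0.164566 + 0.449380) = -0.974476
u(1.32) ≈ -0.9745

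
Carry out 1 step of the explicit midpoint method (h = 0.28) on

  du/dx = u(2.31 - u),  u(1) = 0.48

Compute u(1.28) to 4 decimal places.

0.7682

Midpoint: k1 = f(x_n, u_n); k2 = f(x_n + h/2, u_n + (h/2)·k1); u_{n+1} = u_n + h·k2.
x=1.000000, u=0.480000:
  k1 = f(1.000000, 0.480000) = 0.878400
  k2 = f(1.140000, 0.602976) = 1.029295
  u ← 0.480000 + 0.28·1.029295 = 0.768202
u(1.28) ≈ 0.7682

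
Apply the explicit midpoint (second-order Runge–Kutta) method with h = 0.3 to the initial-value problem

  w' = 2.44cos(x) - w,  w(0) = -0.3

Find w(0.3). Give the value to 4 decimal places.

Midpoint: k1 = f(x_n, w_n); k2 = f(x_n + h/2, w_n + (h/2)·k1); w_{n+1} = w_n + h·k2.
x=0.000000, w=-0.300000:
  k1 = f(0.000000, -0.300000) = 2.740000
  k2 = f(0.150000, 0.111000) = 2.301601
  w ← -0.300000 + 0.3·2.301601 = 0.390480
w(0.3) ≈ 0.3905

0.3905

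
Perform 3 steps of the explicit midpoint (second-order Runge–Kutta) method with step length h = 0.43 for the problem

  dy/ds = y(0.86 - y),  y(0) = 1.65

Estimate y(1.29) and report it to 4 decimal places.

1.0606

Midpoint: k1 = f(s_n, y_n); k2 = f(s_n + h/2, y_n + (h/2)·k1); y_{n+1} = y_n + h·k2.
s=0.000000, y=1.650000:
  k1 = f(0.000000, 1.650000) = -1.303500
  k2 = f(0.215000, 1.369747) = -0.698225
  y ← 1.650000 + 0.43·(-0.698225) = 1.349763
s=0.430000, y=1.349763:
  k1 = f(0.430000, 1.349763) = -0.661064
  k2 = f(0.645000, 1.207634) = -0.419815
  y ← 1.349763 + 0.43·(-0.419815) = 1.169243
s=0.860000, y=1.169243:
  k1 = f(0.860000, 1.169243) = -0.361580
  k2 = f(1.075000, 1.091503) = -0.252686
  y ← 1.169243 + 0.43·(-0.252686) = 1.060588
y(1.29) ≈ 1.0606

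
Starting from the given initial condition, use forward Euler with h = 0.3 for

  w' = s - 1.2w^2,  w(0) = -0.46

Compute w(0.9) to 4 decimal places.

-0.4784

Euler: w_{n+1} = w_n + h·f(s_n, w_n).
s=0.000000, w=-0.460000: f=-0.253920 → w ← -0.460000 + 0.3·(-0.253920) = -0.536176
s=0.300000, w=-0.536176: f=-0.044982 → w ← -0.536176 + 0.3·(-0.044982) = -0.549670
s=0.600000, w=-0.549670: f=0.237435 → w ← -0.549670 + 0.3·0.237435 = -0.478440
w(0.9) ≈ -0.4784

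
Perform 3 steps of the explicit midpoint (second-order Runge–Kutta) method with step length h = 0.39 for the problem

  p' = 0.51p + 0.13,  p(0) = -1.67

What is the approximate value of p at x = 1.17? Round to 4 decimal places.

Midpoint: k1 = f(x_n, p_n); k2 = f(x_n + h/2, p_n + (h/2)·k1); p_{n+1} = p_n + h·k2.
x=0.000000, p=-1.670000:
  k1 = f(0.000000, -1.670000) = -0.721700
  k2 = f(0.195000, -1.810731) = -0.793473
  p ← -1.670000 + 0.39·(-0.793473) = -1.979454
x=0.390000, p=-1.979454:
  k1 = f(0.390000, -1.979454) = -0.879522
  k2 = f(0.585000, -2.150961) = -0.966990
  p ← -1.979454 + 0.39·(-0.966990) = -2.356581
x=0.780000, p=-2.356581:
  k1 = f(0.780000, -2.356581) = -1.071856
  k2 = f(0.975000, -2.565593) = -1.178452
  p ← -2.356581 + 0.39·(-1.178452) = -2.816177
p(1.17) ≈ -2.8162

-2.8162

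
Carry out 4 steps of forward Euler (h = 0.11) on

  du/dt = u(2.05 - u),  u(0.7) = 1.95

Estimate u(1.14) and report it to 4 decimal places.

2.0125

Euler: u_{n+1} = u_n + h·f(t_n, u_n).
t=0.700000, u=1.950000: f=0.195000 → u ← 1.950000 + 0.11·0.195000 = 1.971450
t=0.810000, u=1.971450: f=0.154857 → u ← 1.971450 + 0.11·0.154857 = 1.988484
t=0.920000, u=1.988484: f=0.122323 → u ← 1.988484 + 0.11·0.122323 = 2.001940
t=1.030000, u=2.001940: f=0.096214 → u ← 2.001940 + 0.11·0.096214 = 2.012523
u(1.14) ≈ 2.0125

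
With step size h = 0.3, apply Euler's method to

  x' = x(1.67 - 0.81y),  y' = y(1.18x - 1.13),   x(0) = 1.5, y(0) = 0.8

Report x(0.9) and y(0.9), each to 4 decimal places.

Euler on (x,y): x_{n+1} = x_n + h·x', y_{n+1} = y_n + h·y'.
0.000000: (1.500000, 0.800000); f=(1.533000, 0.512000) → (1.959900, 0.953600)
0.300000: (1.959900, 0.953600); f=(1.759175, 1.127806) → (2.487652, 1.291942)
0.600000: (2.487652, 1.291942); f=(1.551119, 2.332510) → (2.952988, 1.991695)
(x(0.9), y(0.9)) ≈ (2.9530, 1.9917)

2.9530, 1.9917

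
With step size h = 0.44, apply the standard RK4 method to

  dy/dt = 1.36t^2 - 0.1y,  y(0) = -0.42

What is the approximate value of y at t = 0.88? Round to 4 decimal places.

RK4: k1 = f(t_n, y_n); k2 = f(t_n + h/2, y_n + (h/2)·k1); k3 = f(t_n + h/2, y_n + (h/2)·k2); k4 = f(t_n + h, y_n + h·k3); y_{n+1} = y_n + (h/6)·(k1 + 2k2 + 2k3 + k4).
t=0.000000, y=-0.420000:
  k1 = f(0.000000, -0.420000) = 0.042000
  k2 = f(0.220000, -0.410760) = 0.106900
  k3 = f(0.220000, -0.396482) = 0.105472
  k4 = f(0.440000, -0.373592) = 0.300655
  y ← -0.420000 + (0.44/6)·(k1 + 2k2 + 2k3 + k4) = -0.363724
t=0.440000, y=-0.363724:
  k1 = f(0.440000, -0.363724) = 0.299668
  k2 = f(0.660000, -0.297797) = 0.622196
  k3 = f(0.660000, -0.226841) = 0.615100
  k4 = f(0.880000, -0.093080) = 1.062492
  y ← -0.363724 + (0.44/6)·(k1 + 2k2 + 2k3 + k4) = -0.082362
y(0.88) ≈ -0.0824

-0.0824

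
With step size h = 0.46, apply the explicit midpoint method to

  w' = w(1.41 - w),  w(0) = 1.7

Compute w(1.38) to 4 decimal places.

1.4599

Midpoint: k1 = f(t_n, w_n); k2 = f(t_n + h/2, w_n + (h/2)·k1); w_{n+1} = w_n + h·k2.
t=0.000000, w=1.700000:
  k1 = f(0.000000, 1.700000) = -0.493000
  k2 = f(0.230000, 1.586610) = -0.280211
  w ← 1.700000 + 0.46·(-0.280211) = 1.571103
t=0.460000, w=1.571103:
  k1 = f(0.460000, 1.571103) = -0.253109
  k2 = f(0.690000, 1.512888) = -0.155658
  w ← 1.571103 + 0.46·(-0.155658) = 1.499500
t=0.920000, w=1.499500:
  k1 = f(0.920000, 1.499500) = -0.134206
  k2 = f(1.150000, 1.468633) = -0.086110
  w ← 1.499500 + 0.46·(-0.086110) = 1.459890
w(1.38) ≈ 1.4599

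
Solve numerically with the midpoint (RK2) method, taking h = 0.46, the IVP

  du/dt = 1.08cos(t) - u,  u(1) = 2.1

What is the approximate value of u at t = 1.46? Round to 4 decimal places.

Midpoint: k1 = f(t_n, u_n); k2 = f(t_n + h/2, u_n + (h/2)·k1); u_{n+1} = u_n + h·k2.
t=1.000000, u=2.100000:
  k1 = f(1.000000, 2.100000) = -1.516474
  k2 = f(1.230000, 1.751211) = -1.390234
  u ← 2.100000 + 0.46·(-1.390234) = 1.460492
u(1.46) ≈ 1.4605

1.4605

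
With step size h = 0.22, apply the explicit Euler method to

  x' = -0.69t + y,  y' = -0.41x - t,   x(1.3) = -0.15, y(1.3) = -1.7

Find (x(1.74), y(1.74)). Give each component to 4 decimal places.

-1.3860, -2.2418

Euler on (x,y): x_{n+1} = x_n + h·x', y_{n+1} = y_n + h·y'.
1.300000: (-0.150000, -1.700000); f=(-2.597000, -1.238500) → (-0.721340, -1.972470)
1.520000: (-0.721340, -1.972470); f=(-3.021270, -1.224251) → (-1.386019, -2.241805)
(x(1.74), y(1.74)) ≈ (-1.3860, -2.2418)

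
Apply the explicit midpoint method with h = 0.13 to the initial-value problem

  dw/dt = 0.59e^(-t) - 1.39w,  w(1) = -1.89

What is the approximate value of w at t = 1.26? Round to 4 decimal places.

Midpoint: k1 = f(t_n, w_n); k2 = f(t_n + h/2, w_n + (h/2)·k1); w_{n+1} = w_n + h·k2.
t=1.000000, w=-1.890000:
  k1 = f(1.000000, -1.890000) = 2.844149
  k2 = f(1.065000, -1.705130) = 2.573521
  w ← -1.890000 + 0.13·2.573521 = -1.555442
t=1.130000, w=-1.555442:
  k1 = f(1.130000, -1.555442) = 2.352654
  k2 = f(1.195000, -1.402520) = 2.128098
  w ← -1.555442 + 0.13·2.128098 = -1.278790
w(1.26) ≈ -1.2788

-1.2788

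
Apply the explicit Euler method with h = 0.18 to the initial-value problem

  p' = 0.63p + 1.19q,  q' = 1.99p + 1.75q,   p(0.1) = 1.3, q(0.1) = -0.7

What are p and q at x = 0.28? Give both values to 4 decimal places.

Euler on (p,q): p_{n+1} = p_n + h·p', q_{n+1} = q_n + h·q'.
0.100000: (1.300000, -0.700000); f=(-0.014000, 1.362000) → (1.297480, -0.454840)
(p(0.28), q(0.28)) ≈ (1.2975, -0.4548)

1.2975, -0.4548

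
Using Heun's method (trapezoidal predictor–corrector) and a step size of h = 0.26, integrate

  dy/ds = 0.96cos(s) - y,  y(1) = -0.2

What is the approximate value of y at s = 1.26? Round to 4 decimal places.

Heun: k1 = f(s_n, y_n); k2 = f(s_n + h, y_n + h·k1); y_{n+1} = y_n + (h/2)·(k1 + k2).
s=1.000000, y=-0.200000:
  k1 = f(1.000000, -0.200000) = 0.718690
  k2 = f(1.260000, -0.013141) = 0.306725
  y ← -0.200000 + (0.26/2)·(0.718690 + 0.306725) = -0.066696
y(1.26) ≈ -0.0667

-0.0667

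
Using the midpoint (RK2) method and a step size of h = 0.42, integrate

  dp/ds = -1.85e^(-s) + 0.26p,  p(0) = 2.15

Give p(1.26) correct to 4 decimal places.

Midpoint: k1 = f(s_n, p_n); k2 = f(s_n + h/2, p_n + (h/2)·k1); p_{n+1} = p_n + h·k2.
s=0.000000, p=2.150000:
  k1 = f(0.000000, 2.150000) = -1.291000
  k2 = f(0.210000, 1.878890) = -1.011069
  p ← 2.150000 + 0.42·(-1.011069) = 1.725351
s=0.420000, p=1.725351:
  k1 = f(0.420000, 1.725351) = -0.766945
  k2 = f(0.630000, 1.564292) = -0.578579
  p ← 1.725351 + 0.42·(-0.578579) = 1.482348
s=0.840000, p=1.482348:
  k1 = f(0.840000, 1.482348) = -0.413254
  k2 = f(1.050000, 1.395564) = -0.284538
  p ← 1.482348 + 0.42·(-0.284538) = 1.362842
p(1.26) ≈ 1.3628

1.3628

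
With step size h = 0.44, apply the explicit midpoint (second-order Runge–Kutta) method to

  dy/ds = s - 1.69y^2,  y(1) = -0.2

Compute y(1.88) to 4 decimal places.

Midpoint: k1 = f(s_n, y_n); k2 = f(s_n + h/2, y_n + (h/2)·k1); y_{n+1} = y_n + h·k2.
s=1.000000, y=-0.200000:
  k1 = f(1.000000, -0.200000) = 0.932400
  k2 = f(1.220000, 0.005128) = 1.219956
  y ← -0.200000 + 0.44·1.219956 = 0.336780
s=1.440000, y=0.336780:
  k1 = f(1.440000, 0.336780) = 1.248318
  k2 = f(1.660000, 0.611410) = 1.028239
  y ← 0.336780 + 0.44·1.028239 = 0.789206
y(1.88) ≈ 0.7892

0.7892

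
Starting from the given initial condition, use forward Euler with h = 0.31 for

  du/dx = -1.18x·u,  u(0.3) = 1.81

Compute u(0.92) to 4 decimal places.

Euler: u_{n+1} = u_n + h·f(x_n, u_n).
x=0.300000, u=1.810000: f=-0.640740 → u ← 1.810000 + 0.31·(-0.640740) = 1.611371
x=0.610000, u=1.611371: f=-1.159865 → u ← 1.611371 + 0.31·(-1.159865) = 1.251813
u(0.92) ≈ 1.2518

1.2518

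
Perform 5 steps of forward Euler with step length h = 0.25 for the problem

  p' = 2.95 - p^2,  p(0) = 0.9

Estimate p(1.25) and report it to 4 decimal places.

1.7174

Euler: p_{n+1} = p_n + h·f(x_n, p_n).
x=0.000000, p=0.900000: f=2.140000 → p ← 0.900000 + 0.25·2.140000 = 1.435000
x=0.250000, p=1.435000: f=0.890775 → p ← 1.435000 + 0.25·0.890775 = 1.657694
x=0.500000, p=1.657694: f=0.202051 → p ← 1.657694 + 0.25·0.202051 = 1.708207
x=0.750000, p=1.708207: f=0.032030 → p ← 1.708207 + 0.25·0.032030 = 1.716214
x=1.000000, p=1.716214: f=0.004609 → p ← 1.716214 + 0.25·0.004609 = 1.717366
p(1.25) ≈ 1.7174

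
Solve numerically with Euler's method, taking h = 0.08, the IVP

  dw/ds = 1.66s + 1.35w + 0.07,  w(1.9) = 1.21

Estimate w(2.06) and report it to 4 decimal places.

2.0398

Euler: w_{n+1} = w_n + h·f(s_n, w_n).
s=1.900000, w=1.210000: f=4.857500 → w ← 1.210000 + 0.08·4.857500 = 1.598600
s=1.980000, w=1.598600: f=5.514910 → w ← 1.598600 + 0.08·5.514910 = 2.039793
w(2.06) ≈ 2.0398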